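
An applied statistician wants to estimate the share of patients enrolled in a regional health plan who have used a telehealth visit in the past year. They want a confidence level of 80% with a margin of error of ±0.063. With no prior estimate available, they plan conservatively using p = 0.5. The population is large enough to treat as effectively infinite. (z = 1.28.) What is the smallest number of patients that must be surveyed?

104

With p = 0.5, p(1−p) = 0.25.
n = z²·p(1−p)/E² = 1.28² × 0.2500 / 0.063² = 1.6384 × 0.2500 / 0.003969 ≈ 103.20.
Rounding up gives n = 104.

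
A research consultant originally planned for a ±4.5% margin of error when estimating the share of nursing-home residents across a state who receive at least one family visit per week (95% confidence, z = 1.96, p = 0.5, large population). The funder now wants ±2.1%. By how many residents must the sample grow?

At ±4.5%: n = 1.96² × 0.2500 / 0.045² ≈ 474.27 → 475.
At ±2.1%: n = 1.96² × 0.2500 / 0.021² ≈ 2177.78 → 2178.
Additional respondents: 2178 − 475 = 1703.

1703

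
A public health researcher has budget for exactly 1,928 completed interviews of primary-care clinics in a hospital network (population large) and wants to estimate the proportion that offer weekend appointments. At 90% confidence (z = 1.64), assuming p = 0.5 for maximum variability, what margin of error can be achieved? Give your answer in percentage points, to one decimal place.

1.9

SE(p̂) = √[p(1−p)/n] = √[0.2500/1928] = 0.01139.
E = z × SE = 1.64 × 0.01139 = 0.01867, or 1.9 percentage points.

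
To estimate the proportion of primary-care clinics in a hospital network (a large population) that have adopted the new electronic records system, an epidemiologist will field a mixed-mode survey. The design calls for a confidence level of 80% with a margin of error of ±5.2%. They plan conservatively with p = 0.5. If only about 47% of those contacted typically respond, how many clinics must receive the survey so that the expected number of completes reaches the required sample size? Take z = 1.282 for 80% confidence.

324

Completed interviews needed: n₀ = 1.282² × 0.2500 / 0.052² ≈ 151.95 → 152.
At a 47% response rate, contacts needed = 152 / 0.47 ≈ 323.40 → 324.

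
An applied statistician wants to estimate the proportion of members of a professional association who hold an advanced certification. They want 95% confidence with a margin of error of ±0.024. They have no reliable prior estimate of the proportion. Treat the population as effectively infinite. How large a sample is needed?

For 95% confidence, z = 1.960.
With no prior estimate, use p = 0.5, giving p(1−p) = 0.25.
n = z²·p(1−p)/E² = 1.960² × 0.2500 / 0.024² = 3.8416 × 0.2500 / 0.000576 ≈ 1667.36.
Rounding up gives n = 1668.

1668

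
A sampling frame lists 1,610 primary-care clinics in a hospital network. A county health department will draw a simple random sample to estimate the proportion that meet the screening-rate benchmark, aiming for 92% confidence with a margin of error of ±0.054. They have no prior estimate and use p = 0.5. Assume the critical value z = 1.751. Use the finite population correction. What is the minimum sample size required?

Unadjusted: n₀ = 1.751² × 0.50 × 0.50 / 0.054² ≈ 262.86, so n₀ = 263.
Finite population correction with N = 1,610: n = n₀ / (1 + (n₀−1)/N) = 263 / (1 + 262/1610) = 263 / 1.1627 ≈ 226.19.
Rounding up, n = 227.

227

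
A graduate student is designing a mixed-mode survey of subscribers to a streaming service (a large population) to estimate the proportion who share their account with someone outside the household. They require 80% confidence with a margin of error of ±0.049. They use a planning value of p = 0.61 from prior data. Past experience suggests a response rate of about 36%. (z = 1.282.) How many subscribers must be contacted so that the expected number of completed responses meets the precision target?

Completed interviews needed: n₀ = 1.282² × 0.2379 / 0.049² ≈ 162.85 → 163.
At a 36% response rate, contacts needed = 163 / 0.36 ≈ 452.78 → 453.

453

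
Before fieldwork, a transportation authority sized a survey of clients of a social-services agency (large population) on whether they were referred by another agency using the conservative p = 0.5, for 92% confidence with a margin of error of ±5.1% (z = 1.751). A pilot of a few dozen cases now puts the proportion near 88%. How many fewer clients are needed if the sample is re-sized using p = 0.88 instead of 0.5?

170

Conservative (p = 0.5): n = 1.751² × 0.25 / 0.051² ≈ 294.69 → 295.
Using p = 0.88: p(1−p) = 0.1056, so n = 1.751² × 0.1056 / 0.051² ≈ 124.48 → 125.
Reduction: 295 − 125 = 170.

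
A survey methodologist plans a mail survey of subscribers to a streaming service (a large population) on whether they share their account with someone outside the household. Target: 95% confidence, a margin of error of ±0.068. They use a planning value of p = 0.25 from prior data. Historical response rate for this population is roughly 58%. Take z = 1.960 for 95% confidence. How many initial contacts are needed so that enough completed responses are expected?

269

Completed interviews needed: n₀ = 1.960² × 0.1875 / 0.068² ≈ 155.77 → 156.
At a 58% response rate, contacts needed = 156 / 0.58 ≈ 268.97 → 269.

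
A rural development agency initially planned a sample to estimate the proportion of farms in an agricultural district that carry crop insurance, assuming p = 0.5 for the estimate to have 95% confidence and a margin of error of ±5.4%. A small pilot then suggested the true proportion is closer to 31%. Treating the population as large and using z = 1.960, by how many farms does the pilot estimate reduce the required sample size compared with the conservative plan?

Conservative (p = 0.5): n = 1.960² × 0.25 / 0.054² ≈ 329.36 → 330.
Using p = 0.31: p(1−p) = 0.2139, so n = 1.960² × 0.2139 / 0.054² ≈ 281.80 → 282.
Reduction: 330 − 282 = 48.

48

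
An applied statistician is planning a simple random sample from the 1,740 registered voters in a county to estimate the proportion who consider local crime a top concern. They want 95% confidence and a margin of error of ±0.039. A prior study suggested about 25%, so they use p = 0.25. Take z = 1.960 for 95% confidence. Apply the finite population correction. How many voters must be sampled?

Unadjusted: n₀ = 1.960² × 0.25 × 0.75 / 0.039² ≈ 473.57, so n₀ = 474.
Finite population correction with N = 1,740: n = n₀ / (1 + (n₀−1)/N) = 474 / (1 + 473/1740) = 474 / 1.2718 ≈ 372.69.
Rounding up, n = 373.

373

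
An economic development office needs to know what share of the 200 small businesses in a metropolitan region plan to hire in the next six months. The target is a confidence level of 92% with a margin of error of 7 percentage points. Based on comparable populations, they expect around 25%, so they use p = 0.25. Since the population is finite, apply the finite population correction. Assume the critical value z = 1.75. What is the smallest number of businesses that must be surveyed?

75

Unadjusted: n₀ = 1.75² × 0.25 × 0.75 / 0.070² ≈ 117.19, so n₀ = 118.
Finite population correction with N = 200: n = n₀ / (1 + (n₀−1)/N) = 118 / (1 + 117/200) = 118 / 1.5850 ≈ 74.45.
Rounding up, n = 75.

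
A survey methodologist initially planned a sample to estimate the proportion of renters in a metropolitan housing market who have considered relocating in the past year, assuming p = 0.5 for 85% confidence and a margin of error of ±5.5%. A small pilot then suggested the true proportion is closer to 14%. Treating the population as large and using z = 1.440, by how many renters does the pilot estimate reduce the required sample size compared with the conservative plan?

89

Conservative (p = 0.5): n = 1.440² × 0.25 / 0.055² ≈ 171.37 → 172.
Using p = 0.14: p(1−p) = 0.1204, so n = 1.440² × 0.1204 / 0.055² ≈ 82.53 → 83.
Reduction: 172 − 83 = 89.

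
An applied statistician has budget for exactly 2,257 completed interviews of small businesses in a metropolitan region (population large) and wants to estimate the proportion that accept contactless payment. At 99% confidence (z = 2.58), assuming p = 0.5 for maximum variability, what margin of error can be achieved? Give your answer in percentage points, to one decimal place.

SE(p̂) = √[p(1−p)/n] = √[0.2500/2257] = 0.01052.
E = z × SE = 2.58 × 0.01052 = 0.02715, or 2.7 percentage points.

2.7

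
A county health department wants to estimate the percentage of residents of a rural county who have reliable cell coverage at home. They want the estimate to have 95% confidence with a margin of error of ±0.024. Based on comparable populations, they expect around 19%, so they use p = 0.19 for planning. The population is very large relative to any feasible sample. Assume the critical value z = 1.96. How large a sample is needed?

1027

With p = 0.19, p(1−p) = 0.1539.
n = z²·p(1−p)/E² = 1.96² × 0.1539 / 0.024² = 3.8416 × 0.1539 / 0.000576 ≈ 1026.43.
Rounding up gives n = 1027.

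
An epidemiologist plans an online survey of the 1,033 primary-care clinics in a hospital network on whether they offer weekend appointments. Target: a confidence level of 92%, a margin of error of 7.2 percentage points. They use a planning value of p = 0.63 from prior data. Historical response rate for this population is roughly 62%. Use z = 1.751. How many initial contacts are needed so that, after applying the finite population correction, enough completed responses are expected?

197

Completed interviews needed (unadjusted): n₀ = 1.751² × 0.2331 / 0.072² ≈ 137.86 → 138.
FPC for N = 1,033: n = 138 / (1 + 137/1033) = 138 / 1.1326 ≈ 121.84 → 122.
At a 62% response rate, contacts needed = 122 / 0.62 ≈ 196.77 → 197.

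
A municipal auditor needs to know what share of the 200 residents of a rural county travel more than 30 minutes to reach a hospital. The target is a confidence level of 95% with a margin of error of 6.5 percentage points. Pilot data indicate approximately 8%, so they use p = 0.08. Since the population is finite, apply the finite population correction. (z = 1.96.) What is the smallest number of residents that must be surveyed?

51

Unadjusted: n₀ = 1.96² × 0.08 × 0.92 / 0.065² ≈ 66.92, so n₀ = 67.
Finite population correction with N = 200: n = n₀ / (1 + (n₀−1)/N) = 67 / (1 + 66/200) = 67 / 1.3300 ≈ 50.38.
Rounding up, n = 51.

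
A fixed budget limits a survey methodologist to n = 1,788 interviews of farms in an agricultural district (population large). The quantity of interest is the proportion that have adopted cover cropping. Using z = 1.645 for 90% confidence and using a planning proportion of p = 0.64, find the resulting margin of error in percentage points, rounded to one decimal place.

1.9

SE(p̂) = √[p(1−p)/n] = √[0.2304/1788] = 0.01135.
E = z × SE = 1.645 × 0.01135 = 0.01867, or 1.9 percentage points.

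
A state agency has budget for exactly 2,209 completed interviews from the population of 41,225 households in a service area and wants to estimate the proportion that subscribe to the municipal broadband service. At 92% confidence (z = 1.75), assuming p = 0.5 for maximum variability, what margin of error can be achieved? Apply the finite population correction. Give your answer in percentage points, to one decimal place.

Finite-population factor: (N−n)/(N−1) = (41225−2209)/(41225−1) = 0.9464.
SE(p̂) = √[p(1−p)/n · (N−n)/(N−1)] = √[0.2500/2209 × 0.9464] = 0.01035.
E = z × SE = 1.75 × 0.01035 = 0.01811 ≈ 1.8 percentage points.

1.8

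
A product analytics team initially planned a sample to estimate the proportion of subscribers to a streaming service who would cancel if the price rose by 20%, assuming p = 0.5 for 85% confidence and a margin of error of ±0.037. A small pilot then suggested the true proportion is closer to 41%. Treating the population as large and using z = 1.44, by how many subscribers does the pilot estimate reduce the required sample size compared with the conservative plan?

12

Conservative (p = 0.5): n = 1.44² × 0.25 / 0.037² ≈ 378.67 → 379.
Using p = 0.41: p(1−p) = 0.2419, so n = 1.44² × 0.2419 / 0.037² ≈ 366.40 → 367.
Reduction: 379 − 367 = 12.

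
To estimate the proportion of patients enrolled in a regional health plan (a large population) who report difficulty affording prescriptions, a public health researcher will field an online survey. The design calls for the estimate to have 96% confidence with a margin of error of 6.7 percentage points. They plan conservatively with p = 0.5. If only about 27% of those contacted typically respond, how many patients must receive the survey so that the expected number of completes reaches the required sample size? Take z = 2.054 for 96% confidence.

871

Completed interviews needed: n₀ = 2.054² × 0.2500 / 0.067² ≈ 234.96 → 235.
At a 27% response rate, contacts needed = 235 / 0.27 ≈ 870.37 → 871.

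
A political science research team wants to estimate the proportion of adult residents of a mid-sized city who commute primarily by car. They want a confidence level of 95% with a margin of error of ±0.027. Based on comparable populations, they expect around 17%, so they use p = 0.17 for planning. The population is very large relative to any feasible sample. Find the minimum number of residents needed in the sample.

For 95% confidence, z = 1.96.
With p = 0.17, p(1−p) = 0.1411.
n = z²·p(1−p)/E² = 1.96² × 0.1411 / 0.027² = 3.8416 × 0.1411 / 0.000729 ≈ 743.55.
Rounding up gives n = 744.

744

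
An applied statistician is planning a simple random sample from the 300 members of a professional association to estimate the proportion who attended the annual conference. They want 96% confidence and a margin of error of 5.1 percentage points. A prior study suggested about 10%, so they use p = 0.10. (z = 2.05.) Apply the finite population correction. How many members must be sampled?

99

Unadjusted: n₀ = 2.05² × 0.10 × 0.90 / 0.051² ≈ 145.42, so n₀ = 146.
Finite population correction with N = 300: n = n₀ / (1 + (n₀−1)/N) = 146 / (1 + 145/300) = 146 / 1.4833 ≈ 98.43.
Rounding up, n = 99.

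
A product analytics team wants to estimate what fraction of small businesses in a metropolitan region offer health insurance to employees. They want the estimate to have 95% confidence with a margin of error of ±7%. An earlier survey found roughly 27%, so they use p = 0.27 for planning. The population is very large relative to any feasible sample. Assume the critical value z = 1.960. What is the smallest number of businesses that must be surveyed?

155

With p = 0.27, p(1−p) = 0.1971.
n = z²·p(1−p)/E² = 1.960² × 0.1971 / 0.070² = 3.8416 × 0.1971 / 0.004900 ≈ 154.53.
Rounding up gives n = 155.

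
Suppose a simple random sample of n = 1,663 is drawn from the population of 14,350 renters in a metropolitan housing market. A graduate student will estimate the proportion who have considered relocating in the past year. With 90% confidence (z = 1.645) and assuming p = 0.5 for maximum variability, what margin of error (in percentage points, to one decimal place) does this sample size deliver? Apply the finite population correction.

1.9

Finite-population factor: (N−n)/(N−1) = (14350−1663)/(14350−1) = 0.8842.
SE(p̂) = √[p(1−p)/n · (N−n)/(N−1)] = √[0.2500/1663 × 0.8842] = 0.01153.
E = z × SE = 1.645 × 0.01153 = 0.01897 ≈ 1.9 percentage points.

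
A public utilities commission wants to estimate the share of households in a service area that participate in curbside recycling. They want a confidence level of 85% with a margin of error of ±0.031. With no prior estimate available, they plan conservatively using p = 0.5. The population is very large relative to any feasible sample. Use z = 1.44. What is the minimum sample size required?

With p = 0.5, p(1−p) = 0.25.
n = z²·p(1−p)/E² = 1.44² × 0.2500 / 0.031² = 2.0736 × 0.2500 / 0.000961 ≈ 539.44.
Rounding up gives n = 540.

540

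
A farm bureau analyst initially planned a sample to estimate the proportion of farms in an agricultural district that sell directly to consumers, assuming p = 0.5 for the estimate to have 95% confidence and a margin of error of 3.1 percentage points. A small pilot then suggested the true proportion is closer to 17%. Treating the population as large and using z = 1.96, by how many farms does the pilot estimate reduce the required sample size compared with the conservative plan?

435

Conservative (p = 0.5): n = 1.96² × 0.25 / 0.031² ≈ 999.38 → 1000.
Using p = 0.17: p(1−p) = 0.1411, so n = 1.96² × 0.1411 / 0.031² ≈ 564.05 → 565.
Reduction: 1000 − 565 = 435.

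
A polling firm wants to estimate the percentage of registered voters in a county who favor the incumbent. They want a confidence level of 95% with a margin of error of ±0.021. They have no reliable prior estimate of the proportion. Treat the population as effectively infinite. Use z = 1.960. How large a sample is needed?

2178

With no prior estimate, use p = 0.5, giving p(1−p) = 0.25.
n = z²·p(1−p)/E² = 1.960² × 0.2500 / 0.021² = 3.8416 × 0.2500 / 0.000441 ≈ 2177.78.
Rounding up gives n = 2178.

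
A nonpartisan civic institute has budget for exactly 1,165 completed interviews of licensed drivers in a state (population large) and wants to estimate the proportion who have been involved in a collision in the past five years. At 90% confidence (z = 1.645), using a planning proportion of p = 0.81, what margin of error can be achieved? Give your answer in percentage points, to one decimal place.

SE(p̂) = √[p(1−p)/n] = √[0.1539/1165] = 0.01149.
E = z × SE = 1.645 × 0.01149 = 0.01891, or 1.9 percentage points.

1.9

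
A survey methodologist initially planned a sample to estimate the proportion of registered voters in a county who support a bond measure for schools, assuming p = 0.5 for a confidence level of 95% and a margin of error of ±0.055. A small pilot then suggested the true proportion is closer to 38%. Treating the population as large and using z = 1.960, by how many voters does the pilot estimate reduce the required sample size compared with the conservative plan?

Conservative (p = 0.5): n = 1.960² × 0.25 / 0.055² ≈ 317.49 → 318.
Using p = 0.38: p(1−p) = 0.2356, so n = 1.960² × 0.2356 / 0.055² ≈ 299.20 → 300.
Reduction: 318 − 300 = 18.

18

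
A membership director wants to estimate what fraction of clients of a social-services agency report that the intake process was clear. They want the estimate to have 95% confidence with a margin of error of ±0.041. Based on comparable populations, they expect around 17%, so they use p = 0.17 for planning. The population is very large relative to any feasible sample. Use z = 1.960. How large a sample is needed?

With p = 0.17, p(1−p) = 0.1411.
n = z²·p(1−p)/E² = 1.960² × 0.1411 / 0.041² = 3.8416 × 0.1411 / 0.001681 ≈ 322.46.
Rounding up gives n = 323.

323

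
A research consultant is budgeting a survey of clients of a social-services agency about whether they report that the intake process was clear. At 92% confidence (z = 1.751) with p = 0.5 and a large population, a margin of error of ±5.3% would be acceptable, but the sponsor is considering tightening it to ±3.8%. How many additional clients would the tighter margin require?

258

At ±5.3%: n = 1.751² × 0.2500 / 0.053² ≈ 272.87 → 273.
At ±3.8%: n = 1.751² × 0.2500 / 0.038² ≈ 530.82 → 531.
Additional respondents: 531 − 273 = 258.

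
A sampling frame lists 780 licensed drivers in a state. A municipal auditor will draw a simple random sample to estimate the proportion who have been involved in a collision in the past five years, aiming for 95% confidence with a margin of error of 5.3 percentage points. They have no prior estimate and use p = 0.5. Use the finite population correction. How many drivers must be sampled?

For 95% confidence, z = 1.960.
Unadjusted: n₀ = 1.960² × 0.50 × 0.50 / 0.053² ≈ 341.90, so n₀ = 342.
Finite population correction with N = 780: n = n₀ / (1 + (n₀−1)/N) = 342 / (1 + 341/780) = 342 / 1.4372 ≈ 237.97.
Rounding up, n = 238.

238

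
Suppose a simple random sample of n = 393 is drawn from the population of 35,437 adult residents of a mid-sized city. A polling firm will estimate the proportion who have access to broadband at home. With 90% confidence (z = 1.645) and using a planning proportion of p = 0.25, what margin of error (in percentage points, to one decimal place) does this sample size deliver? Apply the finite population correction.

Finite-population factor: (N−n)/(N−1) = (35437−393)/(35437−1) = 0.9889.
SE(p̂) = √[p(1−p)/n · (N−n)/(N−1)] = √[0.1875/393 × 0.9889] = 0.02172.
E = z × SE = 1.645 × 0.02172 = 0.03573 ≈ 3.6 percentage points.

3.6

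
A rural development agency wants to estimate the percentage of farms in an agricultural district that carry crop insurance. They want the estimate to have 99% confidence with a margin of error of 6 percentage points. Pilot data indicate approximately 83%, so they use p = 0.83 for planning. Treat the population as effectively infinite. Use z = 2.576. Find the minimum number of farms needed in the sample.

With p = 0.83, p(1−p) = 0.1411.
n = z²·p(1−p)/E² = 2.576² × 0.1411 / 0.060² = 6.6358 × 0.1411 / 0.003600 ≈ 260.09.
Rounding up gives n = 261.

261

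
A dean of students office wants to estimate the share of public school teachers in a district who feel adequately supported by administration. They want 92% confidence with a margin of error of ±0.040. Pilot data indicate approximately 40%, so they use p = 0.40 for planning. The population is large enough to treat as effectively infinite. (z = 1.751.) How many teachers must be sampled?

With p = 0.40, p(1−p) = 0.2400.
n = z²·p(1−p)/E² = 1.751² × 0.2400 / 0.040² = 3.0660 × 0.2400 / 0.001600 ≈ 459.90.
Rounding up gives n = 460.

460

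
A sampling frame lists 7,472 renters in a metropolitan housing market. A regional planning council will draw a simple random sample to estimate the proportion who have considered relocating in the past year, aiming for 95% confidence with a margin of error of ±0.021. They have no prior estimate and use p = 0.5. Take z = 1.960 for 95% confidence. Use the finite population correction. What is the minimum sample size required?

Unadjusted: n₀ = 1.960² × 0.50 × 0.50 / 0.021² ≈ 2177.78, so n₀ = 2178.
Finite population correction with N = 7,472: n = n₀ / (1 + (n₀−1)/N) = 2178 / (1 + 2177/7472) = 2178 / 1.2914 ≈ 1686.60.
Rounding up, n = 1687.

1687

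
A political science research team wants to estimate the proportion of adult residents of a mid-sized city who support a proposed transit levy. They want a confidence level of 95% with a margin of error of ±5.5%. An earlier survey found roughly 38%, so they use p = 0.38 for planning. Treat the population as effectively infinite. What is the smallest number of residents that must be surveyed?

For 95% confidence, z = 1.960.
With p = 0.38, p(1−p) = 0.2356.
n = z²·p(1−p)/E² = 1.960² × 0.2356 / 0.055² = 3.8416 × 0.2356 / 0.003025 ≈ 299.20.
Rounding up gives n = 300.

300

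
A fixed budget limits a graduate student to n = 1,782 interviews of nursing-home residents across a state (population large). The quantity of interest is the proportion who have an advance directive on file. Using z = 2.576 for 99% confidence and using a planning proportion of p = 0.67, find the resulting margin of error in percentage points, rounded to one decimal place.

SE(p̂) = √[p(1−p)/n] = √[0.2211/1782] = 0.01114.
E = z × SE = 2.576 × 0.01114 = 0.02869, or 2.9 percentage points.

2.9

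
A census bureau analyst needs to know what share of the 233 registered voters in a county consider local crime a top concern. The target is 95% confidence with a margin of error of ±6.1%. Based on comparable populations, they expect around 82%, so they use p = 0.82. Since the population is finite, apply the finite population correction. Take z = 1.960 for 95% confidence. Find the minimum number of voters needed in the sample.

Unadjusted: n₀ = 1.960² × 0.82 × 0.18 / 0.061² ≈ 152.38, so n₀ = 153.
Finite population correction with N = 233: n = n₀ / (1 + (n₀−1)/N) = 153 / (1 + 152/233) = 153 / 1.6524 ≈ 92.59.
Rounding up, n = 93.

93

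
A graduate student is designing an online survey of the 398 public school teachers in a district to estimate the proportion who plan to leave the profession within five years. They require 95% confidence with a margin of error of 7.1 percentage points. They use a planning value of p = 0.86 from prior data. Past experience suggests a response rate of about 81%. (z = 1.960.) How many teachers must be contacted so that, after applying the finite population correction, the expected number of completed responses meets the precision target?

93

Completed interviews needed (unadjusted): n₀ = 1.960² × 0.1204 / 0.071² ≈ 91.75 → 92.
FPC for N = 398: n = 92 / (1 + 91/398) = 92 / 1.2286 ≈ 74.88 → 75.
At an 81% response rate, contacts needed = 75 / 0.81 ≈ 92.59 → 93.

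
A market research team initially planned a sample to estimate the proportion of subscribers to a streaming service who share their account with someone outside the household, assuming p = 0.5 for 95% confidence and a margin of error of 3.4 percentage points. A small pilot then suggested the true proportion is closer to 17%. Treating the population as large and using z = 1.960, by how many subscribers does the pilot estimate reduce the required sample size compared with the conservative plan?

362

Conservative (p = 0.5): n = 1.960² × 0.25 / 0.034² ≈ 830.80 → 831.
Using p = 0.17: p(1−p) = 0.1411, so n = 1.960² × 0.1411 / 0.034² ≈ 468.90 → 469.
Reduction: 831 − 469 = 362.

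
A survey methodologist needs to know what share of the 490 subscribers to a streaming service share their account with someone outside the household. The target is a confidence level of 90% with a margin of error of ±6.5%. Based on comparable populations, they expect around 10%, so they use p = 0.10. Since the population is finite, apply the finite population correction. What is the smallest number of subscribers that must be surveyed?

52

For 90% confidence, z = 1.645.
Unadjusted: n₀ = 1.645² × 0.10 × 0.90 / 0.065² ≈ 57.64, so n₀ = 58.
Finite population correction with N = 490: n = n₀ / (1 + (n₀−1)/N) = 58 / (1 + 57/490) = 58 / 1.1163 ≈ 51.96.
Rounding up, n = 52.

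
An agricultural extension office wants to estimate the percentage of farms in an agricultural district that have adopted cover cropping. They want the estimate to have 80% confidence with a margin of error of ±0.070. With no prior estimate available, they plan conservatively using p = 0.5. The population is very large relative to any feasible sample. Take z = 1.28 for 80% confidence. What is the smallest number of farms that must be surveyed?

84

With p = 0.5, p(1−p) = 0.25.
n = z²·p(1−p)/E² = 1.28² × 0.2500 / 0.070² = 1.6384 × 0.2500 / 0.004900 ≈ 83.59.
Rounding up gives n = 84.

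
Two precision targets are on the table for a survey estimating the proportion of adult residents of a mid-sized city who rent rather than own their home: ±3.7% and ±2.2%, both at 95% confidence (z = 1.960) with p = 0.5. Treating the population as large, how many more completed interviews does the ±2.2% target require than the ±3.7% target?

At ±3.7%: n = 1.960² × 0.2500 / 0.037² ≈ 701.53 → 702.
At ±2.2%: n = 1.960² × 0.2500 / 0.022² ≈ 1984.30 → 1985.
Additional respondents: 1985 − 702 = 1283.

1283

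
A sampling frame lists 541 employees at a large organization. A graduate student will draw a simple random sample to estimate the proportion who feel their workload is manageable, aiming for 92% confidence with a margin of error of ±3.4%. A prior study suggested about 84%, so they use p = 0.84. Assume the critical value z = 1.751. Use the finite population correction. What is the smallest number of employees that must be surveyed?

216

Unadjusted: n₀ = 1.751² × 0.84 × 0.16 / 0.034² ≈ 356.46, so n₀ = 357.
Finite population correction with N = 541: n = n₀ / (1 + (n₀−1)/N) = 357 / (1 + 356/541) = 357 / 1.6580 ≈ 215.31.
Rounding up, n = 216.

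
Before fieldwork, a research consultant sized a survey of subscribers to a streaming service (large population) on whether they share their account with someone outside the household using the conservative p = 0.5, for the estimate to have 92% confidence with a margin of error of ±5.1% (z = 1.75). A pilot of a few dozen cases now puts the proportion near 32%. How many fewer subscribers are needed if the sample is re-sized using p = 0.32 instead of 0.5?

38

Conservative (p = 0.5): n = 1.75² × 0.25 / 0.051² ≈ 294.36 → 295.
Using p = 0.32: p(1−p) = 0.2176, so n = 1.75² × 0.2176 / 0.051² ≈ 256.21 → 257.
Reduction: 295 − 257 = 38.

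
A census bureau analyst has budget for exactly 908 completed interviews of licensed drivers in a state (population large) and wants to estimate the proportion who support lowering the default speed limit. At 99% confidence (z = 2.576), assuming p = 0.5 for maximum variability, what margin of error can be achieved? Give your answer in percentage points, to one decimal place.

4.3

SE(p̂) = √[p(1−p)/n] = √[0.2500/908] = 0.01659.
E = z × SE = 2.576 × 0.01659 = 0.04274, or 4.3 percentage points.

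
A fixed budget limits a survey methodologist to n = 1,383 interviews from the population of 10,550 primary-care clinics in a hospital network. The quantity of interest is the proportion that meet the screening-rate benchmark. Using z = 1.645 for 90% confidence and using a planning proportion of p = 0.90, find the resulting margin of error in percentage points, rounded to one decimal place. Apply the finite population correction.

1.2

Finite-population factor: (N−n)/(N−1) = (10550−1383)/(10550−1) = 0.8690.
SE(p̂) = √[p(1−p)/n · (N−n)/(N−1)] = √[0.0900/1383 × 0.8690] = 0.00752.
E = z × SE = 1.645 × 0.00752 = 0.01237 ≈ 1.2 percentage points.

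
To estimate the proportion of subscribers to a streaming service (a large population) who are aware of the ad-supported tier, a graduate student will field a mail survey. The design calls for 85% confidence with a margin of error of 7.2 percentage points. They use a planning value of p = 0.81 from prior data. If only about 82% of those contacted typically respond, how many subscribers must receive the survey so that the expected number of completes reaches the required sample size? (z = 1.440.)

Completed interviews needed: n₀ = 1.440² × 0.1539 / 0.072² ≈ 61.56 → 62.
At an 82% response rate, contacts needed = 62 / 0.82 ≈ 75.61 → 76.

76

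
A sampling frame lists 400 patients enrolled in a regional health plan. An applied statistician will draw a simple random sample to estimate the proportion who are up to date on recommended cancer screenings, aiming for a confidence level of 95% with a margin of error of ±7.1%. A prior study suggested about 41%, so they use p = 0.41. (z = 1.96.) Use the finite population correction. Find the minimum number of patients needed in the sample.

127

Unadjusted: n₀ = 1.96² × 0.41 × 0.59 / 0.071² ≈ 184.34, so n₀ = 185.
Finite population correction with N = 400: n = n₀ / (1 + (n₀−1)/N) = 185 / (1 + 184/400) = 185 / 1.4600 ≈ 126.71.
Rounding up, n = 127.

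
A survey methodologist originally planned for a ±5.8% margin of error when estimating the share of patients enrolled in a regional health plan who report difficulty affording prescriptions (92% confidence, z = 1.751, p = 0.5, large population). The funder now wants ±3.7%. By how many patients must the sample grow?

332

At ±5.8%: n = 1.751² × 0.2500 / 0.058² ≈ 227.85 → 228.
At ±3.7%: n = 1.751² × 0.2500 / 0.037² ≈ 559.90 → 560.
Additional respondents: 560 − 228 = 332.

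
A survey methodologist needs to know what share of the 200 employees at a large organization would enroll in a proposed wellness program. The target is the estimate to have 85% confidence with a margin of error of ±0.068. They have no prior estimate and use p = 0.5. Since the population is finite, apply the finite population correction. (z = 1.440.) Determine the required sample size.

73

Unadjusted: n₀ = 1.440² × 0.50 × 0.50 / 0.068² ≈ 112.11, so n₀ = 113.
Finite population correction with N = 200: n = n₀ / (1 + (n₀−1)/N) = 113 / (1 + 112/200) = 113 / 1.5600 ≈ 72.44.
Rounding up, n = 73.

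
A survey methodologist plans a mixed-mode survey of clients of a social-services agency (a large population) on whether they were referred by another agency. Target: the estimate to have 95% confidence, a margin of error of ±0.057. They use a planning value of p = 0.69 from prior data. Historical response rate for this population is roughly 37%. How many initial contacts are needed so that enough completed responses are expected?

684

For 95% confidence, z = 1.960.
Completed interviews needed: n₀ = 1.960² × 0.2139 / 0.057² ≈ 252.91 → 253.
At a 37% response rate, contacts needed = 253 / 0.37 ≈ 683.78 → 684.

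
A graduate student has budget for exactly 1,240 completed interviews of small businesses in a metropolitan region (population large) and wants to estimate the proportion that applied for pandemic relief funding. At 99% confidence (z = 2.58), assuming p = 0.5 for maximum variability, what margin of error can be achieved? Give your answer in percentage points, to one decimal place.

SE(p̂) = √[p(1−p)/n] = √[0.2500/1240] = 0.01420.
E = z × SE = 2.58 × 0.01420 = 0.03663, or 3.7 percentage points.

3.7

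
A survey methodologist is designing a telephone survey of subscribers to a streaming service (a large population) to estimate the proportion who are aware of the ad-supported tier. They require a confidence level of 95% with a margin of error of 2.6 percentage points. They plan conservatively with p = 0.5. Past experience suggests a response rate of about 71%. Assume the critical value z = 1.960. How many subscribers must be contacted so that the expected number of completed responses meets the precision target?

Completed interviews needed: n₀ = 1.960² × 0.2500 / 0.026² ≈ 1420.71 → 1421.
At a 71% response rate, contacts needed = 1421 / 0.71 ≈ 2001.41 → 2002.

2002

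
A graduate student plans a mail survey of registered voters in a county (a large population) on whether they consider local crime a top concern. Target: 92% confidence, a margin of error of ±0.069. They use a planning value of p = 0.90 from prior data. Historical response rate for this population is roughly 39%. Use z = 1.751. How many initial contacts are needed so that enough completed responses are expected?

149

Completed interviews needed: n₀ = 1.751² × 0.0900 / 0.069² ≈ 57.96 → 58.
At a 39% response rate, contacts needed = 58 / 0.39 ≈ 148.72 → 149.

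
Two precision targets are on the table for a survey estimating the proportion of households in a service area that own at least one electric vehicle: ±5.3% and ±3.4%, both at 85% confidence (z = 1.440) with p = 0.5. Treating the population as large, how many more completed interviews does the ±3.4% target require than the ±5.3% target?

264

At ±5.3%: n = 1.440² × 0.2500 / 0.053² ≈ 184.55 → 185.
At ±3.4%: n = 1.440² × 0.2500 / 0.034² ≈ 448.44 → 449.
Additional respondents: 449 − 185 = 264.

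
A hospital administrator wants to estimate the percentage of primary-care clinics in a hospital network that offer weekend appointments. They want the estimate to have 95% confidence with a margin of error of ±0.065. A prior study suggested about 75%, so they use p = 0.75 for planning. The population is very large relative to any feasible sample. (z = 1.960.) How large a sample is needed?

171

With p = 0.75, p(1−p) = 0.1875.
n = z²·p(1−p)/E² = 1.960² × 0.1875 / 0.065² = 3.8416 × 0.1875 / 0.004225 ≈ 170.49.
Rounding up gives n = 171.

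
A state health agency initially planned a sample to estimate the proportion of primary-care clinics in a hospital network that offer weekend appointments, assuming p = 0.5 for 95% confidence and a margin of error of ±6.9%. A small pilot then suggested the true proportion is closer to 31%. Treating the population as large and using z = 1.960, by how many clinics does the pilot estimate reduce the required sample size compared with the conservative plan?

Conservative (p = 0.5): n = 1.960² × 0.25 / 0.069² ≈ 201.72 → 202.
Using p = 0.31: p(1−p) = 0.2139, so n = 1.960² × 0.2139 / 0.069² ≈ 172.59 → 173.
Reduction: 202 − 173 = 29.

29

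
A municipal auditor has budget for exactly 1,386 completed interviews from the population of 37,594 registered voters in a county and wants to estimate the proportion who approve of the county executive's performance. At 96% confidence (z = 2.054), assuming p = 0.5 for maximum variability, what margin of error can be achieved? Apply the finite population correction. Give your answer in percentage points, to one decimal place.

Finite-population factor: (N−n)/(N−1) = (37594−1386)/(37594−1) = 0.9632.
SE(p̂) = √[p(1−p)/n · (N−n)/(N−1)] = √[0.2500/1386 × 0.9632] = 0.01318.
E = z × SE = 2.054 × 0.01318 = 0.02707 ≈ 2.7 percentage points.

2.7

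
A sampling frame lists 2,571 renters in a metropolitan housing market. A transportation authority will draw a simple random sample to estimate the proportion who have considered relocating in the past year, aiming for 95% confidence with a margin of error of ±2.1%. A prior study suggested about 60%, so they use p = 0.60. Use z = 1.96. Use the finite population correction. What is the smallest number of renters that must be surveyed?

Unadjusted: n₀ = 1.96² × 0.60 × 0.40 / 0.021² ≈ 2090.67, so n₀ = 2091.
Finite population correction with N = 2,571: n = n₀ / (1 + (n₀−1)/N) = 2091 / (1 + 2090/2571) = 2091 / 1.8129 ≈ 1153.39.
Rounding up, n = 1154.

1154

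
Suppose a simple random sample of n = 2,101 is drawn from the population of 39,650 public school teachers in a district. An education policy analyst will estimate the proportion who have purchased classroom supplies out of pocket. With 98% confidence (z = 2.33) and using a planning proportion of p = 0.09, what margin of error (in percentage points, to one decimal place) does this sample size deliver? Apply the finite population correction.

1.4

Finite-population factor: (N−n)/(N−1) = (39650−2101)/(39650−1) = 0.9470.
SE(p̂) = √[p(1−p)/n · (N−n)/(N−1)] = √[0.0819/2101 × 0.9470] = 0.00608.
E = z × SE = 2.33 × 0.00608 = 0.01416 ≈ 1.4 percentage points.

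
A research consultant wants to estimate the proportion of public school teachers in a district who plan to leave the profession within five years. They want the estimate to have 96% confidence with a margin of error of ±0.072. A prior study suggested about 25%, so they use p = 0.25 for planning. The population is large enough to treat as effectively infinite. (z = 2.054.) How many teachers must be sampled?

153

With p = 0.25, p(1−p) = 0.1875.
n = z²·p(1−p)/E² = 2.054² × 0.1875 / 0.072² = 4.2189 × 0.1875 / 0.005184 ≈ 152.59.
Rounding up gives n = 153.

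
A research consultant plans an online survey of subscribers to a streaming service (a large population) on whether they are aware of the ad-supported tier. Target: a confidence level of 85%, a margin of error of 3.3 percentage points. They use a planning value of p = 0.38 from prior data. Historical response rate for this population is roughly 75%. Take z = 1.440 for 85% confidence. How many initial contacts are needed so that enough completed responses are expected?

Completed interviews needed: n₀ = 1.440² × 0.2356 / 0.033² ≈ 448.61 → 449.
At a 75% response rate, contacts needed = 449 / 0.75 ≈ 598.67 → 599.

599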